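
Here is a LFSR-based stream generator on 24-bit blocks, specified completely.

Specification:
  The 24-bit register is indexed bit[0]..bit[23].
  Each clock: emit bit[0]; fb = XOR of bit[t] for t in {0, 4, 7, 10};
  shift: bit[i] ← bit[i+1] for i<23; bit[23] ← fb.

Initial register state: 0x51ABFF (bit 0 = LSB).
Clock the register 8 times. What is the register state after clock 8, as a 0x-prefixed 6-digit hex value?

reg_0 = 0x51ABFF
clock 1: out=1, reg = 0xA8D5FF
clock 2: out=1, reg = 0x546AFF
clock 3: out=1, reg = 0xAA357F
clock 4: out=1, reg = 0xD51ABF
clock 5: out=1, reg = 0xEA8D5F
clock 6: out=1, reg = 0xF546AF
clock 7: out=1, reg = 0xFAA357
clock 8: out=1, reg = 0x7D51AB

0x7D51AB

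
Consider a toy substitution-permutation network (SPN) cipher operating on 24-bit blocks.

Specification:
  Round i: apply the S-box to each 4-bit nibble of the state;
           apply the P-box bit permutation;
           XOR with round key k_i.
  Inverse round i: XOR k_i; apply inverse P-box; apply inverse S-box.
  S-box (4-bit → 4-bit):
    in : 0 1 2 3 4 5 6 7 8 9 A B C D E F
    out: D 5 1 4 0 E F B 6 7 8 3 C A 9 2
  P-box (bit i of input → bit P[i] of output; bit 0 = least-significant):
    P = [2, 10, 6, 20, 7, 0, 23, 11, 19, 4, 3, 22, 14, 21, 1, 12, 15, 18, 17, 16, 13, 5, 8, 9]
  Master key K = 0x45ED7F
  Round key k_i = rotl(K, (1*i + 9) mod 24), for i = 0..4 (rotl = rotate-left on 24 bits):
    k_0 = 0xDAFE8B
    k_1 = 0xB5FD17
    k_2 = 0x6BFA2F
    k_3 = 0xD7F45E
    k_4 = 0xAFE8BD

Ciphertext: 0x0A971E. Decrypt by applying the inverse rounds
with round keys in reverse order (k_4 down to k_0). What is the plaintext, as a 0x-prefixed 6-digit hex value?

s_0 = ciphertext = 0x0A971E
s_1 = InvRound(s_0, k_4) = 0x6D646F
s_2 = InvRound(s_1, k_3) = 0xF1DB8A
s_3 = InvRound(s_2, k_2) = 0x93429E
s_4 = InvRound(s_3, k_1) = 0x09D37F
s_5 = InvRound(s_4, k_0) = 0x9C4D06

0x9C4D06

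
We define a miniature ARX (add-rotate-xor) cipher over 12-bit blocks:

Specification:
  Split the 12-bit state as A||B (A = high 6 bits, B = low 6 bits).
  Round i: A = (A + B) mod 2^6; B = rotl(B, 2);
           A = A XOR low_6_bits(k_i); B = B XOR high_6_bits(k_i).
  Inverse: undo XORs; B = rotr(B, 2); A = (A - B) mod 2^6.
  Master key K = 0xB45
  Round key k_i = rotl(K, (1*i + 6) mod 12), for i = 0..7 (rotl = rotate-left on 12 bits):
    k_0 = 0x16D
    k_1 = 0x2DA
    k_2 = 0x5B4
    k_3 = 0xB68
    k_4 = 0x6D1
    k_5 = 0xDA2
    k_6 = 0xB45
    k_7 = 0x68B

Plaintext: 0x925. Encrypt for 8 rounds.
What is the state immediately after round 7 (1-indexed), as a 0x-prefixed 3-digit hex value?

s_0 = plaintext = 0x925
s_1 = Round(s_0, k_0) = 0x913
s_2 = Round(s_1, k_1) = 0xB46
s_3 = Round(s_2, k_2) = 0x1CE
s_4 = Round(s_3, k_3) = 0xF55
s_5 = Round(s_4, k_4) = 0x0CE
s_6 = Round(s_5, k_5) = 0xCCE
s_7 = Round(s_6, k_6) = 0x115
s_8 = Round(s_7, k_7) = 0x48F

0x115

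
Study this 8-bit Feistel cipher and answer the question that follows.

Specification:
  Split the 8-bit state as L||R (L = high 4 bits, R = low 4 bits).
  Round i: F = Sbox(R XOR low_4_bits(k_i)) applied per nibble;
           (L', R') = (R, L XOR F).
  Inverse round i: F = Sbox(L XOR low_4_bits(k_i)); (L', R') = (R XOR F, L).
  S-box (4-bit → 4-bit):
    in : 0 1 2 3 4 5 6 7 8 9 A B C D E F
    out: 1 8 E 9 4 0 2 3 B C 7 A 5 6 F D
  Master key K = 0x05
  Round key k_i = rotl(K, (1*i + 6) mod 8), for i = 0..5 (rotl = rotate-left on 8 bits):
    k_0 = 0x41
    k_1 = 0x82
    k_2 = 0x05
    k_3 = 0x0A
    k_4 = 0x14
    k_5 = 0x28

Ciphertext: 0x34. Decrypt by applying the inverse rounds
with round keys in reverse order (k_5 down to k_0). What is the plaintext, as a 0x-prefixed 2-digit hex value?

0xFF

s_0 = ciphertext = 0x34
s_1 = InvRound(s_0, k_5) = 0xE3
s_2 = InvRound(s_1, k_4) = 0x4E
s_3 = InvRound(s_2, k_3) = 0x14
s_4 = InvRound(s_3, k_2) = 0x01
s_5 = InvRound(s_4, k_1) = 0xF0
s_6 = InvRound(s_5, k_0) = 0xFF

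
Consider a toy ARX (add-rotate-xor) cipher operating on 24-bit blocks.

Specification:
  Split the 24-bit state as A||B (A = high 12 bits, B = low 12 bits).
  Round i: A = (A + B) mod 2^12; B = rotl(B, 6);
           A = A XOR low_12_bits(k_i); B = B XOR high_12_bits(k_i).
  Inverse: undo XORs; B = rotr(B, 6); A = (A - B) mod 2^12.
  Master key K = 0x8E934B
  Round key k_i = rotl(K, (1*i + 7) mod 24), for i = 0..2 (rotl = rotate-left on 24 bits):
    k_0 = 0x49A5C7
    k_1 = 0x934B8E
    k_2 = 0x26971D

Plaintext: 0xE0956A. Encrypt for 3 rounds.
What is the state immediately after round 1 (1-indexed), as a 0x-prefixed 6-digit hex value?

0x6B4E0F

s_0 = plaintext = 0xE0956A
s_1 = Round(s_0, k_0) = 0x6B4E0F
s_2 = Round(s_1, k_1) = 0xF4DACC
s_3 = Round(s_2, k_2) = 0xD04142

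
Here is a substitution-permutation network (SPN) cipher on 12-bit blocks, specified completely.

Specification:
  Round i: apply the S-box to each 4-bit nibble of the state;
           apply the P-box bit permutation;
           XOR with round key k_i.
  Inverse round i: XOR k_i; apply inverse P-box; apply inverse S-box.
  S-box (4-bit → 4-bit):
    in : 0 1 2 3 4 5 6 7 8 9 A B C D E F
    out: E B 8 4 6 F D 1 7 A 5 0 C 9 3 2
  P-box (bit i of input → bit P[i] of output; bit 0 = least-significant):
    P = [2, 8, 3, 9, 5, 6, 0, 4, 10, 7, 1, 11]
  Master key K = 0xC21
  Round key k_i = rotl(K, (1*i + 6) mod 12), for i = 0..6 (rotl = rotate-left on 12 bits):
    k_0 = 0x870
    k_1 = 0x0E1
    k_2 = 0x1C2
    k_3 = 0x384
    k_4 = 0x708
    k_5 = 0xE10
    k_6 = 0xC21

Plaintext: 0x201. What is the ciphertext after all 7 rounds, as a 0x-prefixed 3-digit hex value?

s_0 = plaintext = 0x201
s_1 = Round(s_0, k_0) = 0x325
s_2 = Round(s_1, k_1) = 0x3FF
s_3 = Round(s_2, k_2) = 0x080
s_4 = Round(s_3, k_3) = 0x86F
s_5 = Round(s_4, k_4) = 0x2BB
s_6 = Round(s_5, k_5) = 0x610
s_7 = Round(s_6, k_6) = 0x35B

0x35B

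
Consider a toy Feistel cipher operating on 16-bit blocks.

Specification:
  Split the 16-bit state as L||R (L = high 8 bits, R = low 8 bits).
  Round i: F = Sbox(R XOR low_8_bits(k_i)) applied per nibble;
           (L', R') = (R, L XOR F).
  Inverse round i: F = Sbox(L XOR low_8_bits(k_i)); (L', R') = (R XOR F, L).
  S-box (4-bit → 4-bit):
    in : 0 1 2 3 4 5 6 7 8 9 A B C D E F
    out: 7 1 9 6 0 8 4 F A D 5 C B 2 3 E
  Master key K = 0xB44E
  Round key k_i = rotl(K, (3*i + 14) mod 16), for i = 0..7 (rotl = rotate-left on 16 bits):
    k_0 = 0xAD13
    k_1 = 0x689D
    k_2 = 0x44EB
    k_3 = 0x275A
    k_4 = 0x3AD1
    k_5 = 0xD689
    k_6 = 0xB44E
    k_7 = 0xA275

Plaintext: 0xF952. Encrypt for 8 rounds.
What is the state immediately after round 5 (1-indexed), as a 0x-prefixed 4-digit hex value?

s_0 = plaintext = 0xF952
s_1 = Round(s_0, k_0) = 0x52F8
s_2 = Round(s_1, k_1) = 0xF81A
s_3 = Round(s_2, k_2) = 0x1A19
s_4 = Round(s_3, k_3) = 0x191C
s_5 = Round(s_4, k_4) = 0x1CAB
s_6 = Round(s_5, k_5) = 0xAB85
s_7 = Round(s_6, k_6) = 0x8517
s_8 = Round(s_7, k_7) = 0x17CC

0x1CAB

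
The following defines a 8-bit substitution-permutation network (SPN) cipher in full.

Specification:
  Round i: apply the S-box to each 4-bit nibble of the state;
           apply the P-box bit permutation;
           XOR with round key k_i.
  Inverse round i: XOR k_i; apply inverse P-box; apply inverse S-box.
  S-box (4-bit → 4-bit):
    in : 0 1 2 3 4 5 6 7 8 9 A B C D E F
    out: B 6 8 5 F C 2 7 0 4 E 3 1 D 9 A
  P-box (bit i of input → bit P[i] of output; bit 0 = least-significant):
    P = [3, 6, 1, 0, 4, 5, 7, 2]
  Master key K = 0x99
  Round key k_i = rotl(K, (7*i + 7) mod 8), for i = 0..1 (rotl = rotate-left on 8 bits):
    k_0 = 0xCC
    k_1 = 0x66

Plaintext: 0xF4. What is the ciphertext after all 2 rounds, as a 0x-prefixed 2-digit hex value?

0xC8

s_0 = plaintext = 0xF4
s_1 = Round(s_0, k_0) = 0xA3
s_2 = Round(s_1, k_1) = 0xC8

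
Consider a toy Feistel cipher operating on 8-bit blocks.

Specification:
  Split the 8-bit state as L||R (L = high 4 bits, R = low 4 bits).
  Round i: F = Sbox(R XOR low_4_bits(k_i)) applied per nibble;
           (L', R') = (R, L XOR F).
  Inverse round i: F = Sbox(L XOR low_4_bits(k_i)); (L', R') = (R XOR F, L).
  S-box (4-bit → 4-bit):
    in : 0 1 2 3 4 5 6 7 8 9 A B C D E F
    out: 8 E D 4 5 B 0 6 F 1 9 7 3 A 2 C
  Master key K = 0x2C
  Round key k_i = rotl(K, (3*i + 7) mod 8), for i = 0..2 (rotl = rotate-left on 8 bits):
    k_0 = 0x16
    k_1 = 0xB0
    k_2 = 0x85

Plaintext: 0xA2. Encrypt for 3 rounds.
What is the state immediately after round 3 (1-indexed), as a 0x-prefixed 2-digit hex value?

s_0 = plaintext = 0xA2
s_1 = Round(s_0, k_0) = 0x2F
s_2 = Round(s_1, k_1) = 0xFE
s_3 = Round(s_2, k_2) = 0xE8

0xE8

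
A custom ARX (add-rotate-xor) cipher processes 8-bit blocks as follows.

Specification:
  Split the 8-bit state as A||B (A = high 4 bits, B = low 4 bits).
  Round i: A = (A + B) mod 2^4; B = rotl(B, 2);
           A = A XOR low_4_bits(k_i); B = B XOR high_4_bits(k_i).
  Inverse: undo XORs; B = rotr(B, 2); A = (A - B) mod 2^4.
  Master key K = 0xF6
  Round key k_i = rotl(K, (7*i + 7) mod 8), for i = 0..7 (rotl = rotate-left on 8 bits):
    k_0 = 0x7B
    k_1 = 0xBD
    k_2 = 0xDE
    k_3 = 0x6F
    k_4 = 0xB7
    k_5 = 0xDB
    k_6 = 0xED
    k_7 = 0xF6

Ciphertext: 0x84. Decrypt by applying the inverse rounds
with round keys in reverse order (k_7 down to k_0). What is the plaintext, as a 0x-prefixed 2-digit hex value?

0x14

s_0 = ciphertext = 0x84
s_1 = InvRound(s_0, k_7) = 0x0E
s_2 = InvRound(s_1, k_6) = 0xD0
s_3 = InvRound(s_2, k_5) = 0xF7
s_4 = InvRound(s_3, k_4) = 0x53
s_5 = InvRound(s_4, k_3) = 0x55
s_6 = InvRound(s_5, k_2) = 0x92
s_7 = InvRound(s_6, k_1) = 0xE6
s_8 = InvRound(s_7, k_0) = 0x14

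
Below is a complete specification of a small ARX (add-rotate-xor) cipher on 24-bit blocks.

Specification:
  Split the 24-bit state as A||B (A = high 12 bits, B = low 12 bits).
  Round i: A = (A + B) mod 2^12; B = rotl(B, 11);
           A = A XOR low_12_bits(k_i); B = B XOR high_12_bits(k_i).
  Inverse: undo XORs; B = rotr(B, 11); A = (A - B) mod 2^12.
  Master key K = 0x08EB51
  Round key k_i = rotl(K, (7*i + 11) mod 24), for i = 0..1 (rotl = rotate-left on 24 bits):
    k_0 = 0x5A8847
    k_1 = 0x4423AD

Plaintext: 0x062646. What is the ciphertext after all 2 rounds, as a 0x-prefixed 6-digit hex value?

0x6D7F07

s_0 = plaintext = 0x062646
s_1 = Round(s_0, k_0) = 0xEEF68B
s_2 = Round(s_1, k_1) = 0x6D7F07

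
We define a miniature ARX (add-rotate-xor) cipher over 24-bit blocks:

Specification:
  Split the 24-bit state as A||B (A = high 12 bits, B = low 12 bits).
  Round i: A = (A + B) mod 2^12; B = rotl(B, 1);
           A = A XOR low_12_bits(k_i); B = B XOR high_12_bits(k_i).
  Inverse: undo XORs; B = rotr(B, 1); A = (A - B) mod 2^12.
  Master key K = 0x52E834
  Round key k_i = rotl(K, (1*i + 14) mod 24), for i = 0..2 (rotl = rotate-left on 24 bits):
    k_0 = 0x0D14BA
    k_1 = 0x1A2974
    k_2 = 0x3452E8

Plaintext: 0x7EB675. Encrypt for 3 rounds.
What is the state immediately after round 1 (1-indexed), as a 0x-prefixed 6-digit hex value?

0xADAC3B

s_0 = plaintext = 0x7EB675
s_1 = Round(s_0, k_0) = 0xADAC3B
s_2 = Round(s_1, k_1) = 0xE619D5
s_3 = Round(s_2, k_2) = 0xADE0EE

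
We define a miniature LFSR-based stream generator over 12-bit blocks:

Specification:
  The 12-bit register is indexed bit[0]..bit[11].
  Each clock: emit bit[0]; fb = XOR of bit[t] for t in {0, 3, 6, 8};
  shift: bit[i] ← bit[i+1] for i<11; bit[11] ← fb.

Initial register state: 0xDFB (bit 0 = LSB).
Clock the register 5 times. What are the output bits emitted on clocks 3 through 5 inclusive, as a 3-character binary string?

reg_0 = 0xDFB
clock 1: out=1, reg = 0x6FD
clock 2: out=1, reg = 0xB7E
clock 3: out=0, reg = 0xDBF
clock 4: out=1, reg = 0xEDF
clock 5: out=1, reg = 0xF6F

011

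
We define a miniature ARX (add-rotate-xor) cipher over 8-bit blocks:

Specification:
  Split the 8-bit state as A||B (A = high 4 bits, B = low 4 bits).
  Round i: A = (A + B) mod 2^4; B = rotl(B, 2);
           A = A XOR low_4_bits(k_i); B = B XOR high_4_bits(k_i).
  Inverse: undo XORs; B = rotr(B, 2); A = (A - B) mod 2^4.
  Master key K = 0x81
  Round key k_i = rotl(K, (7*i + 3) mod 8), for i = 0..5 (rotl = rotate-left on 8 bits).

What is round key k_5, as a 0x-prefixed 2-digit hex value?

K = 0x81
k_0 = rotl(K, (7*0+3) mod 8) = rotl(K, 3) = 0x0C
k_1 = rotl(K, (7*1+3) mod 8) = rotl(K, 2) = 0x06
k_2 = rotl(K, (7*2+3) mod 8) = rotl(K, 1) = 0x03
k_3 = rotl(K, (7*3+3) mod 8) = rotl(K, 0) = 0x81
k_4 = rotl(K, (7*4+3) mod 8) = rotl(K, 7) = 0xC0
k_5 = rotl(K, (7*5+3) mod 8) = rotl(K, 6) = 0x60

0x60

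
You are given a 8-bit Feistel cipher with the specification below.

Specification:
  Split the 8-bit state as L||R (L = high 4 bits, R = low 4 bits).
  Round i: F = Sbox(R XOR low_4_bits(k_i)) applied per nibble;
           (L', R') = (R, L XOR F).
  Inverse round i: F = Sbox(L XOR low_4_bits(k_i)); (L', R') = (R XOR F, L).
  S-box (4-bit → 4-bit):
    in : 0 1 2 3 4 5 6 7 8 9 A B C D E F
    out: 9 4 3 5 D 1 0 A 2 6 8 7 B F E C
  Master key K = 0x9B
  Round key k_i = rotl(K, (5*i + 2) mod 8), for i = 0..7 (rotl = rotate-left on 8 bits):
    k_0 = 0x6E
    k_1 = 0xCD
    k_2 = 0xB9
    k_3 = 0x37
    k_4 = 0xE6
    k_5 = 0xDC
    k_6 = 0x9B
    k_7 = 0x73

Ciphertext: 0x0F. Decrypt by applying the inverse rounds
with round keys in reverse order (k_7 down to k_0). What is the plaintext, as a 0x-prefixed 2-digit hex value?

s_0 = ciphertext = 0x0F
s_1 = InvRound(s_0, k_7) = 0xA0
s_2 = InvRound(s_1, k_6) = 0x4A
s_3 = InvRound(s_2, k_5) = 0x84
s_4 = InvRound(s_3, k_4) = 0xA8
s_5 = InvRound(s_4, k_3) = 0x7A
s_6 = InvRound(s_5, k_2) = 0x47
s_7 = InvRound(s_6, k_1) = 0x14
s_8 = InvRound(s_7, k_0) = 0x81

0x81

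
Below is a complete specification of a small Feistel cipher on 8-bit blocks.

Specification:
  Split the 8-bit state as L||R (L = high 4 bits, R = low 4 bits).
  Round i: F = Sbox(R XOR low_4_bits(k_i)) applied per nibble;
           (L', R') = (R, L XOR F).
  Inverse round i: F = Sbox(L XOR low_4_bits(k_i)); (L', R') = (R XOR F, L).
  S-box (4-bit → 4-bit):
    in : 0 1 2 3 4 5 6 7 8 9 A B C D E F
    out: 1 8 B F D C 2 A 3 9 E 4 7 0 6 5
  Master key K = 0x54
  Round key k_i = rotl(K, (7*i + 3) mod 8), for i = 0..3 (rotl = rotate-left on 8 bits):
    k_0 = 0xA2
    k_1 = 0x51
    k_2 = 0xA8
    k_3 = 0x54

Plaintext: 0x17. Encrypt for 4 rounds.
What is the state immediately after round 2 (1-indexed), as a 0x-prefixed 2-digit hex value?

s_0 = plaintext = 0x17
s_1 = Round(s_0, k_0) = 0x7D
s_2 = Round(s_1, k_1) = 0xD0
s_3 = Round(s_2, k_2) = 0x0E
s_4 = Round(s_3, k_3) = 0xEE

0xD0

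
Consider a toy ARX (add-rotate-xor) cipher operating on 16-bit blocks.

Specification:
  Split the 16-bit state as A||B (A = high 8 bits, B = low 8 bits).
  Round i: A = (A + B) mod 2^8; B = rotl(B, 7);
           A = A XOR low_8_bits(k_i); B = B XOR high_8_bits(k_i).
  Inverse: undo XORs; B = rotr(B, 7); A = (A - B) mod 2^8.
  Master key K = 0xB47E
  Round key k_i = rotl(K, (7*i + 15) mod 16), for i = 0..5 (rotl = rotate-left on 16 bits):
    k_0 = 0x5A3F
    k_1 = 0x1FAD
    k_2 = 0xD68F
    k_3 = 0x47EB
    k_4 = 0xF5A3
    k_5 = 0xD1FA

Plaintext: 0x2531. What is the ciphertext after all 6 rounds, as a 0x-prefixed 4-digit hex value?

s_0 = plaintext = 0x2531
s_1 = Round(s_0, k_0) = 0x69C2
s_2 = Round(s_1, k_1) = 0x867E
s_3 = Round(s_2, k_2) = 0x8BE9
s_4 = Round(s_3, k_3) = 0x9FB3
s_5 = Round(s_4, k_4) = 0xF12C
s_6 = Round(s_5, k_5) = 0xE7C7

0xE7C7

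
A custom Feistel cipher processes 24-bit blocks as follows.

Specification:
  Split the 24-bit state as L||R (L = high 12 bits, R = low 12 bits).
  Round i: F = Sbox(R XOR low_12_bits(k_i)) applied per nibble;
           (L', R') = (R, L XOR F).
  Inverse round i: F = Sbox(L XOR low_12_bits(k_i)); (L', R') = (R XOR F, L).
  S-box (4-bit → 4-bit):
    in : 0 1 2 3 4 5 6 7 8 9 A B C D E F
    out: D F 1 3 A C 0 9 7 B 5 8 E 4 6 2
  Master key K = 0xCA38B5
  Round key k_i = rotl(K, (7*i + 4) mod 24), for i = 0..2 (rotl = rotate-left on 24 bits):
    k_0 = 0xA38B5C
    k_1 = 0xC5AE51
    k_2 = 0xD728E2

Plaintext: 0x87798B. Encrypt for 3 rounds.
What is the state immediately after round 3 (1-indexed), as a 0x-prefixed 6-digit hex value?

0x089E36

s_0 = plaintext = 0x87798B
s_1 = Round(s_0, k_0) = 0x98B93E
s_2 = Round(s_1, k_1) = 0x93E089
s_3 = Round(s_2, k_2) = 0x089E36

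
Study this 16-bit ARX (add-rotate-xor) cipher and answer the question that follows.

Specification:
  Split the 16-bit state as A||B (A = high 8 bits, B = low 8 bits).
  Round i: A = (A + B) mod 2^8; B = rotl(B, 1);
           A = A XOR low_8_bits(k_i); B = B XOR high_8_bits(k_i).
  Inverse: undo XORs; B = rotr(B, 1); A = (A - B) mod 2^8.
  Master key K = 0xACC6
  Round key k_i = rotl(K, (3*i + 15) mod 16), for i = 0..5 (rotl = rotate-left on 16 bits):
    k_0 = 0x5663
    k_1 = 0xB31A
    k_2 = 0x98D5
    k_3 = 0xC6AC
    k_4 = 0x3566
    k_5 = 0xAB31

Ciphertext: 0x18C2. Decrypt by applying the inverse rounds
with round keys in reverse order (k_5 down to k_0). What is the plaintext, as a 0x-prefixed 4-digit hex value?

0xB0B4

s_0 = ciphertext = 0x18C2
s_1 = InvRound(s_0, k_5) = 0x75B4
s_2 = InvRound(s_1, k_4) = 0x53C0
s_3 = InvRound(s_2, k_3) = 0xFC03
s_4 = InvRound(s_3, k_2) = 0x5CCD
s_5 = InvRound(s_4, k_1) = 0x073F
s_6 = InvRound(s_5, k_0) = 0xB0B4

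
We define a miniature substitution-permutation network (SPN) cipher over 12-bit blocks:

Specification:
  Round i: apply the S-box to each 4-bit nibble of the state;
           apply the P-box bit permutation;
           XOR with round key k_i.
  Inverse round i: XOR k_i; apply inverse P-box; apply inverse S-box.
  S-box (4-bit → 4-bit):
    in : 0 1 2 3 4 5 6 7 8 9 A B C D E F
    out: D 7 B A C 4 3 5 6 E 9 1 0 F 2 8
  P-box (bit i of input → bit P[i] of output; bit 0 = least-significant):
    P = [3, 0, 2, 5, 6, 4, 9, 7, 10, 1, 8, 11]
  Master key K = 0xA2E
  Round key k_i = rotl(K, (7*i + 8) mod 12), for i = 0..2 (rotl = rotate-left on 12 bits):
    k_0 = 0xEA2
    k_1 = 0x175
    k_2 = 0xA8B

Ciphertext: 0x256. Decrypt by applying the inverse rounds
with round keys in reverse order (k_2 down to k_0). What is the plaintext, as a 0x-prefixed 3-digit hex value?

0x639

s_0 = ciphertext = 0x256
s_1 = InvRound(s_0, k_2) = 0xF21
s_2 = InvRound(s_1, k_1) = 0xA15
s_3 = InvRound(s_2, k_0) = 0x639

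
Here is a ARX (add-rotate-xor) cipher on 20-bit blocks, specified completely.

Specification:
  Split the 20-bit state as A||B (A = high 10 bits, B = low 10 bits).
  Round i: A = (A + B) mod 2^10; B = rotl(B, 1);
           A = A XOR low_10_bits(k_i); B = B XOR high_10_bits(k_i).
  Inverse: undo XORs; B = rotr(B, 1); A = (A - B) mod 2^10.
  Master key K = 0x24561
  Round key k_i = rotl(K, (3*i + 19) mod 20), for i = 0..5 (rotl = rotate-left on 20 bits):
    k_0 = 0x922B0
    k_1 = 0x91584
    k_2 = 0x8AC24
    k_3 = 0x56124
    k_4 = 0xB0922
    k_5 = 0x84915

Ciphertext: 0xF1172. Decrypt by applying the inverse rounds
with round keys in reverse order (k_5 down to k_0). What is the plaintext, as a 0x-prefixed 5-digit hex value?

s_0 = ciphertext = 0xF1172
s_1 = InvRound(s_0, k_5) = 0x485B0
s_2 = InvRound(s_1, k_4) = 0x929B9
s_3 = InvRound(s_2, k_3) = 0x3FA70
s_4 = InvRound(s_3, k_2) = 0xAB62D
s_5 = InvRound(s_4, k_1) = 0xBD434
s_6 = InvRound(s_5, k_0) = 0xC1D3E

0xC1D3E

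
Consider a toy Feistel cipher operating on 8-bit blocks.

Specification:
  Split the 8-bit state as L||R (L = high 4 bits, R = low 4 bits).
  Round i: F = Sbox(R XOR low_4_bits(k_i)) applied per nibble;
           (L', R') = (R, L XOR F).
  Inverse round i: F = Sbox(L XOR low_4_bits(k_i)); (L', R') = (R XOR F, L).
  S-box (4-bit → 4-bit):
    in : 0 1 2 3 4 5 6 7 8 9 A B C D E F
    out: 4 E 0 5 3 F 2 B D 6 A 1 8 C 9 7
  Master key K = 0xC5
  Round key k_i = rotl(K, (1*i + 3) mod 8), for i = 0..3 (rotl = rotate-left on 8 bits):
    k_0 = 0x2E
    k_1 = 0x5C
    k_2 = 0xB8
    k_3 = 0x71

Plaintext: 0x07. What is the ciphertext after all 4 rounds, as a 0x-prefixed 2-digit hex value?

0x90

s_0 = plaintext = 0x07
s_1 = Round(s_0, k_0) = 0x76
s_2 = Round(s_1, k_1) = 0x6D
s_3 = Round(s_2, k_2) = 0xD9
s_4 = Round(s_3, k_3) = 0x90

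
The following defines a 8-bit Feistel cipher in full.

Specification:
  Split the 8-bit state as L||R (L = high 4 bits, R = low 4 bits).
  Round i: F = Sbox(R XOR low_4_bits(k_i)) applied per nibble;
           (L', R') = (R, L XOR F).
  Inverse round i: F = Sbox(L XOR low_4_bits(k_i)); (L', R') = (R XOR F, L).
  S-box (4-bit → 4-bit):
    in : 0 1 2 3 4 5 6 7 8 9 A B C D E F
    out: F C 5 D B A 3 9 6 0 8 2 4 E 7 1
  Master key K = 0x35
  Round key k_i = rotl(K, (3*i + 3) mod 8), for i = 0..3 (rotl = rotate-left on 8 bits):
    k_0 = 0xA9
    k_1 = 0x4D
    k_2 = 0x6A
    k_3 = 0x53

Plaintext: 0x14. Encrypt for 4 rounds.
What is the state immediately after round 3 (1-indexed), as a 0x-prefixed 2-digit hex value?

s_0 = plaintext = 0x14
s_1 = Round(s_0, k_0) = 0x4F
s_2 = Round(s_1, k_1) = 0xF1
s_3 = Round(s_2, k_2) = 0x1D
s_4 = Round(s_3, k_3) = 0xD6

0x1D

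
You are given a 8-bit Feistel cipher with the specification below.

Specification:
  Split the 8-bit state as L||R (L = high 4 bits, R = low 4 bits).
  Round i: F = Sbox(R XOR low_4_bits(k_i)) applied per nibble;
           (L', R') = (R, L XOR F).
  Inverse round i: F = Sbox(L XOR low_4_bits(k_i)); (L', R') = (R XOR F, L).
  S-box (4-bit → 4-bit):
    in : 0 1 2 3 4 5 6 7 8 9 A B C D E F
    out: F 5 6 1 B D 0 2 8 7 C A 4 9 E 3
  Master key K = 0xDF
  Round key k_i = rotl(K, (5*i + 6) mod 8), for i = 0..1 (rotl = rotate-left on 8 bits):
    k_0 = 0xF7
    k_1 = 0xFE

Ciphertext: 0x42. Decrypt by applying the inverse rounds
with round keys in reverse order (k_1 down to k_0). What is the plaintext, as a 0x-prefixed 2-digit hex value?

s_0 = ciphertext = 0x42
s_1 = InvRound(s_0, k_1) = 0xE4
s_2 = InvRound(s_1, k_0) = 0x3E

0x3E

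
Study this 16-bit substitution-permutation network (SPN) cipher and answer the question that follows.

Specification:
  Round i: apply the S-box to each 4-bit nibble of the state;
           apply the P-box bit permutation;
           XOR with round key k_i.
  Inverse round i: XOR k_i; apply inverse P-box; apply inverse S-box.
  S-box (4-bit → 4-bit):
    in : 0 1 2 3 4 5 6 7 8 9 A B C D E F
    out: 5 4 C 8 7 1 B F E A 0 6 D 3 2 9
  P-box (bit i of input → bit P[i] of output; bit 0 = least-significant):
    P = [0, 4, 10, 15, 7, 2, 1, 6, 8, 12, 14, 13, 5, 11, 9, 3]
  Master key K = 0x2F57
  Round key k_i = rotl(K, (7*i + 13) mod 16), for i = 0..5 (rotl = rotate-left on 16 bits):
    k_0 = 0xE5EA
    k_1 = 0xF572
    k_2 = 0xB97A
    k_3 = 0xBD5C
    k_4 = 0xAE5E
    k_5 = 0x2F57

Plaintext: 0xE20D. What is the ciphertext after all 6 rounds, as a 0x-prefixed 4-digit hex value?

0xA595

s_0 = plaintext = 0xE20D
s_1 = Round(s_0, k_0) = 0x8D79
s_2 = Round(s_1, k_1) = 0x6EAC
s_3 = Round(s_2, k_2) = 0x2553
s_4 = Round(s_3, k_3) = 0x3ED4
s_5 = Round(s_4, k_4) = 0xBAC3
s_6 = Round(s_5, k_5) = 0xA595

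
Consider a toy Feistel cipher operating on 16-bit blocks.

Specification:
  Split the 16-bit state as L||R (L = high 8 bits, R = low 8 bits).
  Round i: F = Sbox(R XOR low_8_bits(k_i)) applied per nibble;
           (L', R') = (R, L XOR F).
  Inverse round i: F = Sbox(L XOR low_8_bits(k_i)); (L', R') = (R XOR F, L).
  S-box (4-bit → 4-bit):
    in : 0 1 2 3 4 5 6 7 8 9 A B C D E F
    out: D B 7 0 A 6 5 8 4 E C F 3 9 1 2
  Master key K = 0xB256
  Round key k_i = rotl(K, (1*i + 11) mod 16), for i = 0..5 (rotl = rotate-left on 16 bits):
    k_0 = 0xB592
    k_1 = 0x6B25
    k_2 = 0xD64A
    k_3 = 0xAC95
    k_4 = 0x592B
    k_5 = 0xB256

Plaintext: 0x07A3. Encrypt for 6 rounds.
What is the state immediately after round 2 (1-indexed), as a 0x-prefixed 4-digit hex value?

s_0 = plaintext = 0x07A3
s_1 = Round(s_0, k_0) = 0xA30C
s_2 = Round(s_1, k_1) = 0x0CDD
s_3 = Round(s_2, k_2) = 0xDDE4
s_4 = Round(s_3, k_3) = 0xE456
s_5 = Round(s_4, k_4) = 0x566D
s_6 = Round(s_5, k_5) = 0x6D59

0x0CDD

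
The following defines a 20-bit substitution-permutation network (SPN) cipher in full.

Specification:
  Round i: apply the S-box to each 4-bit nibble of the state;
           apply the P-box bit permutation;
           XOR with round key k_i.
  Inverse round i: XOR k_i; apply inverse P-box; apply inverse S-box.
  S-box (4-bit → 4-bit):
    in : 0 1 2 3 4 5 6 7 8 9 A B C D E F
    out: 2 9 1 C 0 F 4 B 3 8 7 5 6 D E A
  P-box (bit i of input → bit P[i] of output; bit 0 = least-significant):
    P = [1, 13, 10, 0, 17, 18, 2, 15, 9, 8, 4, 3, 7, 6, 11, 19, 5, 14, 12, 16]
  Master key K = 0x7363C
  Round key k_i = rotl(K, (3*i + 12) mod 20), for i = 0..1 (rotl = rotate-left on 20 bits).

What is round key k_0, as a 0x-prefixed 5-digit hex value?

K = 0x7363C
k_0 = rotl(K, (3*0+12) mod 20) = rotl(K, 12) = 0x3C736

0x3C736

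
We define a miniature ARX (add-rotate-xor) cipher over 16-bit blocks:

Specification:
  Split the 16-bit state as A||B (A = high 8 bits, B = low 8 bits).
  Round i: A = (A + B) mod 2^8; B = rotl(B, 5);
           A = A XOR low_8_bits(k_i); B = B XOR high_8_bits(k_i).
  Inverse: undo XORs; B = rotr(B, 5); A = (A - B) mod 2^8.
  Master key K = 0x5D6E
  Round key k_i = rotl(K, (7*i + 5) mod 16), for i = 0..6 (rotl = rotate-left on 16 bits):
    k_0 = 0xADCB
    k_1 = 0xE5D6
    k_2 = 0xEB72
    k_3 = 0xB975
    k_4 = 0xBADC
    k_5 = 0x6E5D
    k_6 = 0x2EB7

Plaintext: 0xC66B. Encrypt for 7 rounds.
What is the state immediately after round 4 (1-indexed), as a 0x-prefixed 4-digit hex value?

0x1A33

s_0 = plaintext = 0xC66B
s_1 = Round(s_0, k_0) = 0xFAC0
s_2 = Round(s_1, k_1) = 0x6CFD
s_3 = Round(s_2, k_2) = 0x1B54
s_4 = Round(s_3, k_3) = 0x1A33
s_5 = Round(s_4, k_4) = 0x91DC
s_6 = Round(s_5, k_5) = 0x30F5
s_7 = Round(s_6, k_6) = 0x9290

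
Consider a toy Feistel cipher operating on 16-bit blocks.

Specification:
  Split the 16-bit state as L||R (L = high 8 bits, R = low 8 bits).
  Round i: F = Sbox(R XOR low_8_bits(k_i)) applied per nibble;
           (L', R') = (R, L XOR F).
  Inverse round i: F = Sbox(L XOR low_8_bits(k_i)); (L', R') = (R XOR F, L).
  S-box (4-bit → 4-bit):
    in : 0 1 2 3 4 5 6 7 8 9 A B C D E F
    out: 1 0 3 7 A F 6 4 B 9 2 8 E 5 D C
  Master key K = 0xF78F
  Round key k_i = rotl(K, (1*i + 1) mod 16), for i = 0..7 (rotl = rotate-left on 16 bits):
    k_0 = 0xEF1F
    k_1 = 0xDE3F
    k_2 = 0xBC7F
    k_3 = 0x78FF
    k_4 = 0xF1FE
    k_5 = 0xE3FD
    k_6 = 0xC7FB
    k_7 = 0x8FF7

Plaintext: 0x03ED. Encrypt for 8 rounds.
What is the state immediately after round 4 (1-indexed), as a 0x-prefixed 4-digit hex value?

s_0 = plaintext = 0x03ED
s_1 = Round(s_0, k_0) = 0xEDC0
s_2 = Round(s_1, k_1) = 0xC021
s_3 = Round(s_2, k_2) = 0x213D
s_4 = Round(s_3, k_3) = 0x3DC2
s_5 = Round(s_4, k_4) = 0xC243
s_6 = Round(s_5, k_5) = 0x434F
s_7 = Round(s_6, k_6) = 0x4FC9
s_8 = Round(s_7, k_7) = 0xC932

0x3DC2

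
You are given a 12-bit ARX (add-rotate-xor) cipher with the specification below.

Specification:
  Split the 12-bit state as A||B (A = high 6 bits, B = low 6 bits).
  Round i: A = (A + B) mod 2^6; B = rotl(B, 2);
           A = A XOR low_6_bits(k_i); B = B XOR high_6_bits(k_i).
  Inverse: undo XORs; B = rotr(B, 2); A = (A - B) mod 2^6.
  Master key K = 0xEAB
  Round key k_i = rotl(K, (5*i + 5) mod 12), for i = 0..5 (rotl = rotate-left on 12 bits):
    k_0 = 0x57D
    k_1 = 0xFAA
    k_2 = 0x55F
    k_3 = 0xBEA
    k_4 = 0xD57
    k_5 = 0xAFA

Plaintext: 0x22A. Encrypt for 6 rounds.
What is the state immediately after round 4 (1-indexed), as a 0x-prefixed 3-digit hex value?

s_0 = plaintext = 0x22A
s_1 = Round(s_0, k_0) = 0x3FF
s_2 = Round(s_1, k_1) = 0x901
s_3 = Round(s_2, k_2) = 0xE91
s_4 = Round(s_3, k_3) = 0x86A
s_5 = Round(s_4, k_4) = 0x71F
s_6 = Round(s_5, k_5) = 0x056

0x86A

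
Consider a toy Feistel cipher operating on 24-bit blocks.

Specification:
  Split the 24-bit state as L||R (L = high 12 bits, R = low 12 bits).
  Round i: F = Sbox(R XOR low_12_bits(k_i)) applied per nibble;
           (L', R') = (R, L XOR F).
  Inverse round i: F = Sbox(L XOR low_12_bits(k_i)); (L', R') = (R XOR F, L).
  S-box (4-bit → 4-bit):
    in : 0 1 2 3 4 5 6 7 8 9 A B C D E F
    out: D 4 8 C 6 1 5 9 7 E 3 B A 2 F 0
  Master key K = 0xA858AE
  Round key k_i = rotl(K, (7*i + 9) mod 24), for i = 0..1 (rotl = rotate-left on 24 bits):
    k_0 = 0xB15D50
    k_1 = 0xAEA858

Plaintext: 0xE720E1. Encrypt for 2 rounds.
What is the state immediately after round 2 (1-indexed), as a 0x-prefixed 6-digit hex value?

s_0 = plaintext = 0xE720E1
s_1 = Round(s_0, k_0) = 0x0E1CC6
s_2 = Round(s_1, k_1) = 0xCC660E

0xCC660E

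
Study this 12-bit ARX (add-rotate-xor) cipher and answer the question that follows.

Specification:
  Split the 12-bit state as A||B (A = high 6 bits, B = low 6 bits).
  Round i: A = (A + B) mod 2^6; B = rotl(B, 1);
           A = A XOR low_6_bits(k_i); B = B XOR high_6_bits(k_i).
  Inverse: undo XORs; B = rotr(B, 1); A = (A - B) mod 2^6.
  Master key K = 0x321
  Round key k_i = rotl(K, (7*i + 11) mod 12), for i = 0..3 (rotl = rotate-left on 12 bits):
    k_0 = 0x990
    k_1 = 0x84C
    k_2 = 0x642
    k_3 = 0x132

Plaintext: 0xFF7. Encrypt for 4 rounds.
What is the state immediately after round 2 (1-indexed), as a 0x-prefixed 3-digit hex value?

0x8F3

s_0 = plaintext = 0xFF7
s_1 = Round(s_0, k_0) = 0x989
s_2 = Round(s_1, k_1) = 0x8F3
s_3 = Round(s_2, k_2) = 0x53E
s_4 = Round(s_3, k_3) = 0x839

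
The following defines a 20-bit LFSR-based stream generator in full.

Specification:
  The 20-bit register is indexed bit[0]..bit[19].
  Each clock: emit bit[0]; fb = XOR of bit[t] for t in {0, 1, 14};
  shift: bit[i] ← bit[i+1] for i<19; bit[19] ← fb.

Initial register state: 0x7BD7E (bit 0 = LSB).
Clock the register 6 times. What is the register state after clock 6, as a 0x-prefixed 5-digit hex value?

0x7DEF5

reg_0 = 0x7BD7E
clock 1: out=0, reg = 0xBDEBF
clock 2: out=1, reg = 0xDEF5F
clock 3: out=1, reg = 0xEF7AF
clock 4: out=1, reg = 0xF7BD7
clock 5: out=1, reg = 0xFBDEB
clock 6: out=1, reg = 0x7DEF5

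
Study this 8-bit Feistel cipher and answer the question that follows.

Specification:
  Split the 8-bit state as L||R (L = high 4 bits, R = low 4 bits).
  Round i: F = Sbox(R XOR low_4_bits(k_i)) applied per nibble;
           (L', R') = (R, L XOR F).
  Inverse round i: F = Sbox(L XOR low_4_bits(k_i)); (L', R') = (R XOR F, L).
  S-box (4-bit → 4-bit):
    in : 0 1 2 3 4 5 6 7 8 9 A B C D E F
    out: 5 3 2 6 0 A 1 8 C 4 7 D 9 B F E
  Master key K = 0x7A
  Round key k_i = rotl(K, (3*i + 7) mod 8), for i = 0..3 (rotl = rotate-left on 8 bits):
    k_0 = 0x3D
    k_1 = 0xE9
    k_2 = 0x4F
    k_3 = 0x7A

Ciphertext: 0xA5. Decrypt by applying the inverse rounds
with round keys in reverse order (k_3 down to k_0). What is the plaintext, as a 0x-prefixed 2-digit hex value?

s_0 = ciphertext = 0xA5
s_1 = InvRound(s_0, k_3) = 0x0A
s_2 = InvRound(s_1, k_2) = 0x40
s_3 = InvRound(s_2, k_1) = 0xB4
s_4 = InvRound(s_3, k_0) = 0x5B

0x5B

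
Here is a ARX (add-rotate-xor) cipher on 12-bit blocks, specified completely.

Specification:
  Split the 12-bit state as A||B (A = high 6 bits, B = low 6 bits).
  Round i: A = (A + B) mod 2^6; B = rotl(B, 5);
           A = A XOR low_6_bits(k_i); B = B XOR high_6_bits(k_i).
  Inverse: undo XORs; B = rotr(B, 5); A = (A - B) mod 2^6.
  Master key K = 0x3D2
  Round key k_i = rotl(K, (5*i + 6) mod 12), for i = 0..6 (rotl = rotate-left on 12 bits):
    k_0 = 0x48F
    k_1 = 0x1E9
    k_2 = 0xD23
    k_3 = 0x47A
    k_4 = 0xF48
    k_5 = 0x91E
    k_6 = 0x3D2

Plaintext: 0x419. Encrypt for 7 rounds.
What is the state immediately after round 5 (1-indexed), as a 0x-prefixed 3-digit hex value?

s_0 = plaintext = 0x419
s_1 = Round(s_0, k_0) = 0x9BE
s_2 = Round(s_1, k_1) = 0x358
s_3 = Round(s_2, k_2) = 0x1B8
s_4 = Round(s_3, k_3) = 0x10D
s_5 = Round(s_4, k_4) = 0x65B
s_6 = Round(s_5, k_5) = 0xA89
s_7 = Round(s_6, k_6) = 0x86B

0x65B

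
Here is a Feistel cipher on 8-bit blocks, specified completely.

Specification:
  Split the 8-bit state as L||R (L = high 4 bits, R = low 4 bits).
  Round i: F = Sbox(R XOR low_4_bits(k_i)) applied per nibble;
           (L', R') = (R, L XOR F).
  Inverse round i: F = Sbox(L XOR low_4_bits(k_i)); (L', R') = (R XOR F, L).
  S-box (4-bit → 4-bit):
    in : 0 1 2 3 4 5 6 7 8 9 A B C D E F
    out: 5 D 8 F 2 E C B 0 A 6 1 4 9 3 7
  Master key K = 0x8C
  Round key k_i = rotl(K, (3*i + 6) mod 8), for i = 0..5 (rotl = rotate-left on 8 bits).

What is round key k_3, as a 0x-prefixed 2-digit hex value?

0x46

K = 0x8C
k_0 = rotl(K, (3*0+6) mod 8) = rotl(K, 6) = 0x23
k_1 = rotl(K, (3*1+6) mod 8) = rotl(K, 1) = 0x19
k_2 = rotl(K, (3*2+6) mod 8) = rotl(K, 4) = 0xC8
k_3 = rotl(K, (3*3+6) mod 8) = rotl(K, 7) = 0x46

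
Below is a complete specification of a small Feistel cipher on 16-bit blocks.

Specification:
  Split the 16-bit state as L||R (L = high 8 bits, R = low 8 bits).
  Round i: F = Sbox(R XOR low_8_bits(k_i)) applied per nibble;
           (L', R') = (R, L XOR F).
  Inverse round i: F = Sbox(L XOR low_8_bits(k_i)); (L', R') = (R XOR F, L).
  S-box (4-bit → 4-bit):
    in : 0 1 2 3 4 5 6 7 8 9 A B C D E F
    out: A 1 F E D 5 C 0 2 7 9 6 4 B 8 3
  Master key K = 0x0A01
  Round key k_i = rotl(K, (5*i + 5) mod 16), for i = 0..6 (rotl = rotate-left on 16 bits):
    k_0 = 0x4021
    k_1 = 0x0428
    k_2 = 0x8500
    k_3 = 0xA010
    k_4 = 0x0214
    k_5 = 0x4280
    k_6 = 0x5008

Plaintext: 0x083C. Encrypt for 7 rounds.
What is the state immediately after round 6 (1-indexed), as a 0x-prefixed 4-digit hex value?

s_0 = plaintext = 0x083C
s_1 = Round(s_0, k_0) = 0x3C13
s_2 = Round(s_1, k_1) = 0x13DA
s_3 = Round(s_2, k_2) = 0xDAAA
s_4 = Round(s_3, k_3) = 0xAAB3
s_5 = Round(s_4, k_4) = 0xB33A
s_6 = Round(s_5, k_5) = 0x3ADA
s_7 = Round(s_6, k_6) = 0xDA85

0x3ADA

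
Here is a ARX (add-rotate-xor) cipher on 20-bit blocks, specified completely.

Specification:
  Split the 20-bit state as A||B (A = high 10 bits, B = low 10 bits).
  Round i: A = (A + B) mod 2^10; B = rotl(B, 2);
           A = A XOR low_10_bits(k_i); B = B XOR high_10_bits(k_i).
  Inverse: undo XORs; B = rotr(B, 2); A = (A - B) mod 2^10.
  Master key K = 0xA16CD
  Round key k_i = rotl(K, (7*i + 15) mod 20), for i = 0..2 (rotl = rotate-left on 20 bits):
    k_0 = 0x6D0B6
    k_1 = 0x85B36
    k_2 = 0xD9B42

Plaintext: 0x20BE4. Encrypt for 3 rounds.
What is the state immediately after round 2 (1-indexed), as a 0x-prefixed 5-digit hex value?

0x70688

s_0 = plaintext = 0x20BE4
s_1 = Round(s_0, k_0) = 0x34227
s_2 = Round(s_1, k_1) = 0x70688
s_3 = Round(s_2, k_2) = 0xC2D44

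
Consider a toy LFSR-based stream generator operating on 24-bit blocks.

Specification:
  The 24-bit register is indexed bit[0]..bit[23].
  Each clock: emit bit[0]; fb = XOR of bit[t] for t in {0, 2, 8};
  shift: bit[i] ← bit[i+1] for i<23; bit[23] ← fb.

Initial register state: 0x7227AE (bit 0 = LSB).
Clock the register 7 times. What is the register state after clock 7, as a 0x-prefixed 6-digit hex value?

reg_0 = 0x7227AE
clock 1: out=0, reg = 0x3913D7
clock 2: out=1, reg = 0x9C89EB
clock 3: out=1, reg = 0x4E44F5
clock 4: out=1, reg = 0x27227A
clock 5: out=0, reg = 0x13913D
clock 6: out=1, reg = 0x89C89E
clock 7: out=0, reg = 0xC4E44F

0xC4E44F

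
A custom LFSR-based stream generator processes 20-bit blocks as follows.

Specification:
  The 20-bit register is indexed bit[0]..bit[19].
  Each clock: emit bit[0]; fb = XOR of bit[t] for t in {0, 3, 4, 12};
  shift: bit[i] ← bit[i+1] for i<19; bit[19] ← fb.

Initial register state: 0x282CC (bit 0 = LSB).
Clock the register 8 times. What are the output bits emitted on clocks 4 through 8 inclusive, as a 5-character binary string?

reg_0 = 0x282CC
clock 1: out=0, reg = 0x94166
clock 2: out=0, reg = 0x4A0B3
clock 3: out=1, reg = 0x25059
clock 4: out=1, reg = 0x1282C
clock 5: out=0, reg = 0x89416
clock 6: out=0, reg = 0x44A0B
clock 7: out=1, reg = 0x22505
clock 8: out=1, reg = 0x91282

10011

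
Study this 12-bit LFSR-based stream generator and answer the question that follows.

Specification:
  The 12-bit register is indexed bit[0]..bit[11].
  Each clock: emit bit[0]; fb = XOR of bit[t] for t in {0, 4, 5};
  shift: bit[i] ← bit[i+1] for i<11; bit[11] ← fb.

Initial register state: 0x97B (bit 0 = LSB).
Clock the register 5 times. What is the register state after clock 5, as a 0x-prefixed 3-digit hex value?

reg_0 = 0x97B
clock 1: out=1, reg = 0xCBD
clock 2: out=1, reg = 0xE5E
clock 3: out=0, reg = 0xF2F
clock 4: out=1, reg = 0x797
clock 5: out=1, reg = 0x3CB

0x3CB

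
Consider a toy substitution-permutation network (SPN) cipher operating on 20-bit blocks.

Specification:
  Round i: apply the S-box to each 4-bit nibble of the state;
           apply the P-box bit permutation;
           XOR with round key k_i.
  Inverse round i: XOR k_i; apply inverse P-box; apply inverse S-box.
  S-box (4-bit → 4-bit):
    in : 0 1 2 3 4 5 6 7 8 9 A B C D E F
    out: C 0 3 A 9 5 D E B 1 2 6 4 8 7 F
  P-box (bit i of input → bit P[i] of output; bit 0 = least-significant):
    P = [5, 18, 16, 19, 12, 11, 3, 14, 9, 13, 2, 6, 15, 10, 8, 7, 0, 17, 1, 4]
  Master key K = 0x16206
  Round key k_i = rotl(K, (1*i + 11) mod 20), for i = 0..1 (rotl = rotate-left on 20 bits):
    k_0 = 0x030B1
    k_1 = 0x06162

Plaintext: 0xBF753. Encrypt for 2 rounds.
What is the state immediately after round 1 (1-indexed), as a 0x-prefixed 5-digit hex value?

s_0 = plaintext = 0xBF753
s_1 = Round(s_0, k_0) = 0xE857F
s_2 = Round(s_1, k_1) = 0xFAFCD

0xE857F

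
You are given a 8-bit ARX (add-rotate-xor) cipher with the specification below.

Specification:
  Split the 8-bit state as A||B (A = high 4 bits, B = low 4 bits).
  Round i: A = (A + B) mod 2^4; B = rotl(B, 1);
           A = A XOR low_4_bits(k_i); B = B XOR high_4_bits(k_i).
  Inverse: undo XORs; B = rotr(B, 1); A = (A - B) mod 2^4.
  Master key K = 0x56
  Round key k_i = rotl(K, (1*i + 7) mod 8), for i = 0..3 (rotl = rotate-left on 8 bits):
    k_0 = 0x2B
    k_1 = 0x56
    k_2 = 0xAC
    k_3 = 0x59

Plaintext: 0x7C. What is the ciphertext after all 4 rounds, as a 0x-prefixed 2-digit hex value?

s_0 = plaintext = 0x7C
s_1 = Round(s_0, k_0) = 0x8B
s_2 = Round(s_1, k_1) = 0x52
s_3 = Round(s_2, k_2) = 0xBE
s_4 = Round(s_3, k_3) = 0x08

0x08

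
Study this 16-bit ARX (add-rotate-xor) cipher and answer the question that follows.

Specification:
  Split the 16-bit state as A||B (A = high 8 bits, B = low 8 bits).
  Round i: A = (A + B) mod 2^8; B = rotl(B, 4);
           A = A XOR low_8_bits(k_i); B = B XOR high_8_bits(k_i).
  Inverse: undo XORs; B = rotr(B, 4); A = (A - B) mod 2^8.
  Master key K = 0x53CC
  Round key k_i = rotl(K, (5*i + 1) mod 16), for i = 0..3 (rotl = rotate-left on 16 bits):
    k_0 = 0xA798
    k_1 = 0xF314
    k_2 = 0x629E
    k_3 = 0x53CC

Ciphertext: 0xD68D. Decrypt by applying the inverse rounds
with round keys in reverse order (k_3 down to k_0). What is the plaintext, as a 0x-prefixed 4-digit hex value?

0xF671

s_0 = ciphertext = 0xD68D
s_1 = InvRound(s_0, k_3) = 0x2DED
s_2 = InvRound(s_1, k_2) = 0xBBF8
s_3 = InvRound(s_2, k_1) = 0xFFB0
s_4 = InvRound(s_3, k_0) = 0xF671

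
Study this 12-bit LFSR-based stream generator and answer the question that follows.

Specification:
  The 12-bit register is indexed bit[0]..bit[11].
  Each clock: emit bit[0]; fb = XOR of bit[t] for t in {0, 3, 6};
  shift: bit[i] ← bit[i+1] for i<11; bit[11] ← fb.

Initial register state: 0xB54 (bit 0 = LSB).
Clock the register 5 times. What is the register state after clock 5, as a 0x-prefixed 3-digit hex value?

0x9DA

reg_0 = 0xB54
clock 1: out=0, reg = 0xDAA
clock 2: out=0, reg = 0xED5
clock 3: out=1, reg = 0x76A
clock 4: out=0, reg = 0x3B5
clock 5: out=1, reg = 0x9DA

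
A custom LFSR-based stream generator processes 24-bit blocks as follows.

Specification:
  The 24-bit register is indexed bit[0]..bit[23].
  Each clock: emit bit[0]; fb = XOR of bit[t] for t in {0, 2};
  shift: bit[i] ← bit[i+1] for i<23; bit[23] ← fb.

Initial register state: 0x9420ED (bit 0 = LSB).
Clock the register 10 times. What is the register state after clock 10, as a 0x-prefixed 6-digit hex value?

reg_0 = 0x9420ED
clock 1: out=1, reg = 0x4A1076
clock 2: out=0, reg = 0xA5083B
clock 3: out=1, reg = 0xD2841D
clock 4: out=1, reg = 0x69420E
clock 5: out=0, reg = 0xB4A107
clock 6: out=1, reg = 0x5A5083
clock 7: out=1, reg = 0xAD2841
clock 8: out=1, reg = 0xD69420
clock 9: out=0, reg = 0x6B4A10
clock 10: out=0, reg = 0x35A508

0x35A508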